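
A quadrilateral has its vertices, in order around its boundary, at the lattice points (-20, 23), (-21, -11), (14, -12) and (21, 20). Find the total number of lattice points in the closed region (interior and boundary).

The shoelace formula gives twice the area as |[(-20)·(-11) − (-21)·23] + [(-21)·(-12) − 14·(-11)] + [14·20 − 21·(-12)] + [21·23 − (-20)·20]| = 2524, so the area is 1262.
The number of boundary lattice points is Σ gcd(|Δx|,|Δy|) = gcd(1,34) + gcd(35,1) + gcd(7,32) + gcd(41,3) = 1+1+1+1 = 4.
Pick's theorem gives I = A − B/2 + 1 = 1262 − 4/2 + 1 = 1261, so the closed region contains I + B = 1261 + 4 = 1265 lattice points.

1265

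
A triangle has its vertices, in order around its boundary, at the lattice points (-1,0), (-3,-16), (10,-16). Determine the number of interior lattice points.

By the shoelace formula, twice the signed area is |[(-1)·(-16) − (-3)·0] + [(-3)·(-16) − 10·(-16)] + [10·0 − (-1)·(-16)]| = 208, so the area is 104.
Summing gcd(|Δx|,|Δy|) over the edges gives the boundary count: gcd(2,16) + gcd(13,0) + gcd(11,16) = 2+13+1 = 16.
Pick's theorem gives I = A − B/2 + 1 = 104 − 16/2 + 1 = 97.

97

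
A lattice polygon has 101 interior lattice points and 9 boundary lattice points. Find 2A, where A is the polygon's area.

209

By Pick's theorem, A = I + B/2 − 1 = 101 + 9/2 − 1 = 209/2.
Hence 2A = 209.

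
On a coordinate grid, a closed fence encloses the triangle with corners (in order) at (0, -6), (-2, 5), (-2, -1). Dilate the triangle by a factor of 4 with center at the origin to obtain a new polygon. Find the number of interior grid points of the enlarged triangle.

81

Using the shoelace formula, 2A = |(0·5 − (-2)·(-6)) + ((-2)·(-1) − (-2)·5) + ((-2)·(-6) − 0·(-1))| = 12, so the area is 6.
Summing gcd(|Δx|,|Δy|) over the edges gives the boundary count: gcd(2,11) + gcd(0,6) + gcd(2,5) = 1+6+1 = 8.
Scaling by 4 multiplies the area by 4² = 16 (so the new area is 96) and multiplies the boundary lattice-point count by 4, giving 32.
By Pick's theorem, the interior count of the dilated polygon is 96 − 32/2 + 1 = 81.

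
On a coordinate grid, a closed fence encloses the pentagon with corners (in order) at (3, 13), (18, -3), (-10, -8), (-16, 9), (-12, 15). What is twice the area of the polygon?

968

The shoelace formula gives twice the area as |[3·(-3) − 18·13] + [18·(-8) − (-10)·(-3)] + [(-10)·9 − (-16)·(-8)] + [(-16)·15 − (-12)·9] + [(-12)·13 − 3·15]| = 968, so the area is 484.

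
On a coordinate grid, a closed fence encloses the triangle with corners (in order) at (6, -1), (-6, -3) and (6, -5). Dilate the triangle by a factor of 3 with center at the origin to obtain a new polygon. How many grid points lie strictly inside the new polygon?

The shoelace formula gives twice the area as |(6·(-3) − (-6)·(-1)) + ((-6)·(-5) − 6·(-3)) + (6·(-1) − 6·(-5))| = 48, so the area is 24.
Summing gcd(|Δx|,|Δy|) over the edges gives the boundary count: gcd(12,2) + gcd(12,2) + gcd(0,4) = 2+2+4 = 8.
Scaling by 3 multiplies the area by 3² = 9 (so the new area is 216) and multiplies the boundary lattice-point count by 3, giving 24.
By Pick's theorem, the interior count of the dilated polygon is 216 − 24/2 + 1 = 205.

205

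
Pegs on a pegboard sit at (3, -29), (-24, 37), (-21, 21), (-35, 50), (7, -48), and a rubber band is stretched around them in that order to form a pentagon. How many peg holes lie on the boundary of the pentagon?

Summing gcd(|Δx|,|Δy|) over the edges gives the boundary count: gcd(27,66) + gcd(3,16) + gcd(14,29) + gcd(42,98) + gcd(4,19) = 3+1+1+14+1 = 20.

20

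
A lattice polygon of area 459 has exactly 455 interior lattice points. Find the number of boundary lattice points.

10

Pick's theorem gives A = I + B/2 − 1, so B = 2(A − I + 1) = 2(459 − 455 + 1) = 10.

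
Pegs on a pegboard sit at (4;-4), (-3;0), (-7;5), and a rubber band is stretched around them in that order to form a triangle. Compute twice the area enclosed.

19

The shoelace formula gives twice the area as |(4·0 − (-3)·(-4)) + ((-3)·5 − (-7)·0) + ((-7)·(-4) − 4·5)| = 19, so the area is 19/2.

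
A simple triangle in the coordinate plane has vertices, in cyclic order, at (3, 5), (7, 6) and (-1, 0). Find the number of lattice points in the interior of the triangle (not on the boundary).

The shoelace formula gives twice the area as |[3·6 − 7·5] + [7·0 − (-1)·6] + [(-1)·5 − 3·0]| = 16, so the area is 8.
Along each edge there are gcd(|Δx|,|Δy|)+1 lattice points, so counting each shared vertex once the boundary has gcd(4,1) + gcd(8,6) + gcd(4,5) = 1+2+1 = 4.
Pick's theorem gives I = A − B/2 + 1 = 8 − 4/2 + 1 = 7.

7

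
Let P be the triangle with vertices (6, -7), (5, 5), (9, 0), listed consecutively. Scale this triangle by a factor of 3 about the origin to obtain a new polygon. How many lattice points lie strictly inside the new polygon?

The shoelace formula gives twice the area as |[6·5 − 5·(-7)] + [5·0 − 9·5] + [9·(-7) − 6·0]| = 43, so the area is 43/2.
Summing gcd(|Δx|,|Δy|) over the edges gives the boundary count: gcd(1,12) + gcd(4,5) + gcd(3,7) = 1+1+1 = 3.
Scaling by 3 multiplies the area by 3² = 9 (so the new area is 387/2) and multiplies the boundary lattice-point count by 3, giving 9.
By Pick's theorem, the interior count of the dilated polygon is 387/2 − 9/2 + 1 = 190.

190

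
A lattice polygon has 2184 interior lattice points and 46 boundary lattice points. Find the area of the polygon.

Pick's theorem states A = I + B/2 − 1, so A = 2184 + 46/2 − 1 = 2206.

2206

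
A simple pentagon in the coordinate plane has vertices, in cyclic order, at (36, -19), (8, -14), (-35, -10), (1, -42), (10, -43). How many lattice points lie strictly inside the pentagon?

The shoelace formula gives twice the area as |[36·(-14) − 8·(-19)] + [8·(-10) − (-35)·(-14)] + [(-35)·(-42) − 1·(-10)] + [1·(-43) − 10·(-42)] + [10·(-19) − 36·(-43)]| = 2293, so the area is 2293/2.
The number of boundary lattice points is Σ gcd(|Δx|,|Δy|) = gcd(28,5) + gcd(43,4) + gcd(36,32) + gcd(9,1) + gcd(26,24) = 1+1+4+1+2 = 9.
Pick's theorem gives I = A − B/2 + 1 = 2293/2 − 9/2 + 1 = 1143.

1143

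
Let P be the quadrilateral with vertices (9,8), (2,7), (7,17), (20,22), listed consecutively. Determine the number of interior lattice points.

Using the shoelace formula, 2A = |(9·7 − 2·8) + (2·17 − 7·7) + (7·22 − 20·17) + (20·8 − 9·22)| = 192, so the area is 96.
Along each edge there are gcd(|Δx|,|Δy|)+1 lattice points, so counting each shared vertex once the boundary has gcd(7,1) + gcd(5,10) + gcd(13,5) + gcd(11,14) = 1+5+1+1 = 8.
Pick's theorem gives I = A − B/2 + 1 = 96 − 8/2 + 1 = 93.

93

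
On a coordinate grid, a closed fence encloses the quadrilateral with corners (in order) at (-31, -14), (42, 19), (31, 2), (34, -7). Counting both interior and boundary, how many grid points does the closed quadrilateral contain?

Using the shoelace formula, 2A = |((-31)·19 − 42·(-14)) + (42·2 − 31·19) + (31·(-7) − 34·2) + (34·(-14) − (-31)·(-7))| = 1484, so the area is 742.
Summing gcd(|Δx|,|Δy|) over the edges gives the boundary count: gcd(73,33) + gcd(11,17) + gcd(3,9) + gcd(65,7) = 1+1+3+1 = 6.
Pick's theorem gives I = A − B/2 + 1 = 742 − 6/2 + 1 = 740, so the closed region contains I + B = 740 + 6 = 746 lattice points.

746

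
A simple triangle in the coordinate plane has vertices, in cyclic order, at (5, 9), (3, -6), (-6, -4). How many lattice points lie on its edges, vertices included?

3

Summing gcd(|Δx|,|Δy|) over the edges gives the boundary count: gcd(2,15) + gcd(9,2) + gcd(11,13) = 1+1+1 = 3.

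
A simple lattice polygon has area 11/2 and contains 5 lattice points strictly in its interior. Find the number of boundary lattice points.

Pick's theorem gives A = I + B/2 − 1, so B = 2(A − I + 1) = 2(11/2 − 5 + 1) = 3.

3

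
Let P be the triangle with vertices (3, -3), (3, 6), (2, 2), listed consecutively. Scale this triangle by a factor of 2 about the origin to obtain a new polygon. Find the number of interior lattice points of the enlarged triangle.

Using the shoelace formula, 2A = |(3·6 − 3·(-3)) + (3·2 − 2·6) + (2·(-3) − 3·2)| = 9, so the area is 4.5.
The number of boundary lattice points is Σ gcd(|Δx|,|Δy|) = gcd(0,9) + gcd(1,4) + gcd(1,5) = 9+1+1 = 11.
Scaling by 2 multiplies the area by 2² = 4 (so the new area is 18) and multiplies the boundary lattice-point count by 2, giving 22.
By Pick's theorem, the interior count of the dilated polygon is 18 − 22/2 + 1 = 8.

8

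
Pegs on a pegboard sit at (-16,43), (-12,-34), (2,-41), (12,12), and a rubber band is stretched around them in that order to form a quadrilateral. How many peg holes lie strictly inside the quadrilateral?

1418

Using the shoelace formula, 2A = |((-16)·(-34) − (-12)·43) + ((-12)·(-41) − 2·(-34)) + (2·12 − 12·(-41)) + (12·43 − (-16)·12)| = 2844, so the area is 1422.
Along each edge there are gcd(|Δx|,|Δy|)+1 lattice points, so counting each shared vertex once the boundary has gcd(4,77) + gcd(14,7) + gcd(10,53) + gcd(28,31) = 1+7+1+1 = 10.
By Pick's theorem A = I + B/2 − 1, so I = 1422 − 10/2 + 1 = 1418.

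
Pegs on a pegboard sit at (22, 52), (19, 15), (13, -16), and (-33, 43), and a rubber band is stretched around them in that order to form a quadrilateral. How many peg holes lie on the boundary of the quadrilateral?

Along each edge there are gcd(|Δx|,|Δy|)+1 lattice points, so counting each shared vertex once the boundary has gcd(3,37) + gcd(6,31) + gcd(46,59) + gcd(55,9) = 1+1+1+1 = 4.

4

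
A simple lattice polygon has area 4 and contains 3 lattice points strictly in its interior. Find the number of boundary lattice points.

Pick's theorem gives A = I + B/2 − 1, so B = 2(A − I + 1) = 2(4 − 3 + 1) = 4.

4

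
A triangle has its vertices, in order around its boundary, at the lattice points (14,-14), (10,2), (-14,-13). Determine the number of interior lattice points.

By the shoelace formula, twice the signed area is |[14·2 − 10·(-14)] + [10·(-13) − (-14)·2] + [(-14)·(-14) − 14·(-13)]| = 444, so the area is 222.
Summing gcd(|Δx|,|Δy|) over the edges gives the boundary count: gcd(4,16) + gcd(24,15) + gcd(28,1) = 4+3+1 = 8.
By Pick's theorem A = I + B/2 − 1, so I = 222 − 8/2 + 1 = 219.

219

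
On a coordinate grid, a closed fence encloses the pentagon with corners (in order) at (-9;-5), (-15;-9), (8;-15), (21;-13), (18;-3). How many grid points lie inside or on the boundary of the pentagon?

288

Using the shoelace formula, 2A = |[(-9)·(-9) − (-15)·(-5)] + [(-15)·(-15) − 8·(-9)] + [8·(-13) − 21·(-15)] + [21·(-3) − 18·(-13)] + [18·(-5) − (-9)·(-3)]| = 568, so the area is 284.
The number of boundary lattice points is Σ gcd(|Δx|,|Δy|) = gcd(6,4) + gcd(23,6) + gcd(13,2) + gcd(3,10) + gcd(27,2) = 2+1+1+1+1 = 6.
Pick's theorem gives I = A − B/2 + 1 = 284 − 6/2 + 1 = 282, so the closed region contains I + B = 282 + 6 = 288 lattice points.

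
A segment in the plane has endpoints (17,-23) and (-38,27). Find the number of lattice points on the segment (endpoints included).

The number of lattice points on a segment between lattice points is gcd(|Δx|,|Δy|) + 1 = gcd(55,50) + 1 = 5 + 1 = 6.

6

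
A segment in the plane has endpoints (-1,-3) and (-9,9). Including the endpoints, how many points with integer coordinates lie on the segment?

5

The number of lattice points on a segment between lattice points is gcd(|Δx|,|Δy|) + 1 = gcd(8,12) + 1 = 4 + 1 = 5.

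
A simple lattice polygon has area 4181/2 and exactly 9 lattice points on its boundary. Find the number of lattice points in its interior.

2087

Pick's theorem A = I + B/2 − 1 rearranges to I = A − B/2 + 1 = 4181/2 − 9/2 + 1 = 2087.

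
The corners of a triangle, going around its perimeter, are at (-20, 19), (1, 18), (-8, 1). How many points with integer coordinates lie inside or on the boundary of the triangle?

188

The shoelace formula gives twice the area as |((-20)·18 − 1·19) + (1·1 − (-8)·18) + ((-8)·19 − (-20)·1)| = 366, so the area is 183.
Along each edge there are gcd(|Δx|,|Δy|)+1 lattice points, so counting each shared vertex once the boundary has gcd(21,1) + gcd(9,17) + gcd(12,18) = 1+1+6 = 8.
Pick's theorem gives I = A − B/2 + 1 = 183 − 8/2 + 1 = 180, so the closed region contains I + B = 180 + 8 = 188 lattice points.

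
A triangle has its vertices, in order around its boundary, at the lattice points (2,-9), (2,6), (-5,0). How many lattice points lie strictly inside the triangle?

The shoelace formula gives twice the area as |[2·6 − 2·(-9)] + [2·0 − (-5)·6] + [(-5)·(-9) − 2·0]| = 105, so the area is 52.5.
Along each edge there are gcd(|Δx|,|Δy|)+1 lattice points, so counting each shared vertex once the boundary has gcd(0,15) + gcd(7,6) + gcd(7,9) = 15+1+1 = 17.
By Pick's theorem A = I + B/2 − 1, so I = 52.5 − 17/2 + 1 = 45.

45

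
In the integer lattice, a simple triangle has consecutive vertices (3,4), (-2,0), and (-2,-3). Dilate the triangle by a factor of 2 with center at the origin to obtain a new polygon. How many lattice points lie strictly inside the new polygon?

26

The shoelace formula gives twice the area as |[3·0 − (-2)·4] + [(-2)·(-3) − (-2)·0] + [(-2)·4 − 3·(-3)]| = 15, so the area is 15/2.
The number of boundary lattice points is Σ gcd(|Δx|,|Δy|) = gcd(5,4) + gcd(0,3) + gcd(5,7) = 1+3+1 = 5.
Scaling by 2 multiplies the area by 2² = 4 (so the new area is 30) and multiplies the boundary lattice-point count by 2, giving 10.
By Pick's theorem, the interior count of the dilated polygon is 30 − 10/2 + 1 = 26.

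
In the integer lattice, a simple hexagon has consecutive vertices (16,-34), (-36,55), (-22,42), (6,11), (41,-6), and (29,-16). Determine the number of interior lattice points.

Using the shoelace formula, 2A = |[16·55 − (-36)·(-34)] + [(-36)·42 − (-22)·55] + [(-22)·11 − 6·42] + [6·(-6) − 41·11] + [41·(-16) − 29·(-6)] + [29·(-34) − 16·(-16)]| = 2839, so the area is 2839/2.
Along each edge there are gcd(|Δx|,|Δy|)+1 lattice points, so counting each shared vertex once the boundary has gcd(52,89) + gcd(14,13) + gcd(28,31) + gcd(35,17) + gcd(12,10) + gcd(13,18) = 1+1+1+1+2+1 = 7.
By Pick's theorem A = I + B/2 − 1, so I = 2839/2 − 7/2 + 1 = 1417.

1417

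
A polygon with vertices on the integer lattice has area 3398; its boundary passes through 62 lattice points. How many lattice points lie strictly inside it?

From Pick's theorem, I = A − B/2 + 1 = 3398 − 62/2 + 1 = 3368.

3368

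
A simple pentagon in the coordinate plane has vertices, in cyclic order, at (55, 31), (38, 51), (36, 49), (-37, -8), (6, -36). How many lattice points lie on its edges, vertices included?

Summing gcd(|Δx|,|Δy|) over the edges gives the boundary count: gcd(17,20) + gcd(2,2) + gcd(73,57) + gcd(43,28) + gcd(49,67) = 1+2+1+1+1 = 6.

6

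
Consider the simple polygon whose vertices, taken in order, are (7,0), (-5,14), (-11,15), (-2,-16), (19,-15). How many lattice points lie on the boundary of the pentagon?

8

Summing gcd(|Δx|,|Δy|) over the edges gives the boundary count: gcd(12,14) + gcd(6,1) + gcd(9,31) + gcd(21,1) + gcd(12,15) = 2+1+1+1+3 = 8.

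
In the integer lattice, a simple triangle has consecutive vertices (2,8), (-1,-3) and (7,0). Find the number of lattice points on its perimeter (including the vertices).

3

Summing gcd(|Δx|,|Δy|) over the edges gives the boundary count: gcd(3,11) + gcd(8,3) + gcd(5,8) = 1+1+1 = 3.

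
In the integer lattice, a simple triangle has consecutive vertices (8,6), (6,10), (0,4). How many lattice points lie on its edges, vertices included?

Along each edge there are gcd(|Δx|,|Δy|)+1 lattice points, so counting each shared vertex once the boundary has gcd(2,4) + gcd(6,6) + gcd(8,2) = 2+6+2 = 10.

10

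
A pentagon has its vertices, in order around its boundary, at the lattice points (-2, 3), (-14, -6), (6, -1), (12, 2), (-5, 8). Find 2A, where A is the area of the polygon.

235

By the shoelace formula, twice the signed area is |((-2)·(-6) − (-14)·3) + ((-14)·(-1) − 6·(-6)) + (6·2 − 12·(-1)) + (12·8 − (-5)·2) + ((-5)·3 − (-2)·8)| = 235, so the area is 117.5.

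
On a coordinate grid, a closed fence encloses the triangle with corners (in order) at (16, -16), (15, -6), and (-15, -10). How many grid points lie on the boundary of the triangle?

Along each edge there are gcd(|Δx|,|Δy|)+1 lattice points, so counting each shared vertex once the boundary has gcd(1,10) + gcd(30,4) + gcd(31,6) = 1+2+1 = 4.

4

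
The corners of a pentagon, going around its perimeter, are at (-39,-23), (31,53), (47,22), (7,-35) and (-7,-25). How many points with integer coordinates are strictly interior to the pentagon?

By the shoelace formula, twice the signed area is |((-39)·53 − 31·(-23)) + (31·22 − 47·53) + (47·(-35) − 7·22) + (7·(-25) − (-7)·(-35)) + ((-7)·(-23) − (-39)·(-25))| = 6196, so the area is 3098.
Along each edge there are gcd(|Δx|,|Δy|)+1 lattice points, so counting each shared vertex once the boundary has gcd(70,76) + gcd(16,31) + gcd(40,57) + gcd(14,10) + gcd(32,2) = 2+1+1+2+2 = 8.
Pick's theorem gives I = A − B/2 + 1 = 3098 − 8/2 + 1 = 3095.

3095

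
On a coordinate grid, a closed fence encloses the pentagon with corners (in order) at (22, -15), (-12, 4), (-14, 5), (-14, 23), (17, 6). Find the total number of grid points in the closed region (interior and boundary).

By the shoelace formula, twice the signed area is |(22·4 − (-12)·(-15)) + ((-12)·5 − (-14)·4) + ((-14)·23 − (-14)·5) + ((-14)·6 − 17·23) + (17·(-15) − 22·6)| = 1210, so the area is 605.
Along each edge there are gcd(|Δx|,|Δy|)+1 lattice points, so counting each shared vertex once the boundary has gcd(34,19) + gcd(2,1) + gcd(0,18) + gcd(31,17) + gcd(5,21) = 1+1+18+1+1 = 22.
Pick's theorem gives I = A − B/2 + 1 = 605 − 22/2 + 1 = 595, so the closed region contains I + B = 595 + 22 = 617 lattice points.

617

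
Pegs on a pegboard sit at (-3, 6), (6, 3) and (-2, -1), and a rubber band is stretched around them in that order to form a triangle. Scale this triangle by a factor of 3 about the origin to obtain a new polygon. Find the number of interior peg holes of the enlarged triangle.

The shoelace formula gives twice the area as |((-3)·3 − 6·6) + (6·(-1) − (-2)·3) + ((-2)·6 − (-3)·(-1))| = 60, so the area is 30.
Summing gcd(|Δx|,|Δy|) over the edges gives the boundary count: gcd(9,3) + gcd(8,4) + gcd(1,7) = 3+4+1 = 8.
Scaling by 3 multiplies the area by 3² = 9 (so the new area is 270) and multiplies the boundary lattice-point count by 3, giving 24.
By Pick's theorem, the interior count of the dilated polygon is 270 − 24/2 + 1 = 259.

259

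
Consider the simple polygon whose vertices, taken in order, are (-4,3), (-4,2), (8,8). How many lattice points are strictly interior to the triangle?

The shoelace formula gives twice the area as |((-4)·2 − (-4)·3) + ((-4)·8 − 8·2) + (8·3 − (-4)·8)| = 12, so the area is 6.
The number of boundary lattice points is Σ gcd(|Δx|,|Δy|) = gcd(0,1) + gcd(12,6) + gcd(12,5) = 1+6+1 = 8.
Pick's theorem gives I = A − B/2 + 1 = 6 − 8/2 + 1 = 3.

3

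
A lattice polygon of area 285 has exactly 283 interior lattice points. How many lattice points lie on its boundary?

6

Pick's theorem gives A = I + B/2 − 1, so B = 2(A − I + 1) = 2(285 − 283 + 1) = 6.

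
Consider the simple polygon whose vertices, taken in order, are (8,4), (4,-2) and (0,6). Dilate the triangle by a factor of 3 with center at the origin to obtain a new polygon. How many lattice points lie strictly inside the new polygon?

241

By the shoelace formula, twice the signed area is |[8·(-2) − 4·4] + [4·6 − 0·(-2)] + [0·4 − 8·6]| = 56, so the area is 28.
The number of boundary lattice points is Σ gcd(|Δx|,|Δy|) = gcd(4,6) + gcd(4,8) + gcd(8,2) = 2+4+2 = 8.
Scaling by 3 multiplies the area by 3² = 9 (so the new area is 252) and multiplies the boundary lattice-point count by 3, giving 24.
By Pick's theorem, the interior count of the dilated polygon is 252 − 24/2 + 1 = 241.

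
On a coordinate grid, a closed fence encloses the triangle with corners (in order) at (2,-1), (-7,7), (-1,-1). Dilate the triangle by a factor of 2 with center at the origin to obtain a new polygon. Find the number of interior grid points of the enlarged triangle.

Using the shoelace formula, 2A = |[2·7 − (-7)·(-1)] + [(-7)·(-1) − (-1)·7] + [(-1)·(-1) − 2·(-1)]| = 24, so the area is 12.
Summing gcd(|Δx|,|Δy|) over the edges gives the boundary count: gcd(9,8) + gcd(6,8) + gcd(3,0) = 1+2+3 = 6.
Scaling by 2 multiplies the area by 2² = 4 (so the new area is 48) and multiplies the boundary lattice-point count by 2, giving 12.
By Pick's theorem, the interior count of the dilated polygon is 48 − 12/2 + 1 = 43.

43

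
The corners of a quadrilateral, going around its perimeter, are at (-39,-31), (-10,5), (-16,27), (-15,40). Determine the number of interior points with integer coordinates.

546

Using the shoelace formula, 2A = |[(-39)·5 − (-10)·(-31)] + [(-10)·27 − (-16)·5] + [(-16)·40 − (-15)·27] + [(-15)·(-31) − (-39)·40]| = 1095, so the area is 547.5.
Summing gcd(|Δx|,|Δy|) over the edges gives the boundary count: gcd(29,36) + gcd(6,22) + gcd(1,13) + gcd(24,71) = 1+2+1+1 = 5.
Pick's theorem gives I = A − B/2 + 1 = 547.5 − 5/2 + 1 = 546.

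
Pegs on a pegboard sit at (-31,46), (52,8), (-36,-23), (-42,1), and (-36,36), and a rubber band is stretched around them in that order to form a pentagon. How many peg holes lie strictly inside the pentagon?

3277

The shoelace formula gives twice the area as |((-31)·8 − 52·46) + (52·(-23) − (-36)·8) + ((-36)·1 − (-42)·(-23)) + ((-42)·36 − (-36)·1) + ((-36)·46 − (-31)·36)| = 6566, so the area is 3283.
The number of boundary lattice points is Σ gcd(|Δx|,|Δy|) = gcd(83,38) + gcd(88,31) + gcd(6,24) + gcd(6,35) + gcd(5,10) = 1+1+6+1+5 = 14.
Pick's theorem gives I = A − B/2 + 1 = 3283 − 14/2 + 1 = 3277.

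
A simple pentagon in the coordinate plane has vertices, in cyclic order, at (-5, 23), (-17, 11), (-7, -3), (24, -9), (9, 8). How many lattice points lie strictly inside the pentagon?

Using the shoelace formula, 2A = |((-5)·11 − (-17)·23) + ((-17)·(-3) − (-7)·11) + ((-7)·(-9) − 24·(-3)) + (24·8 − 9·(-9)) + (9·23 − (-5)·8)| = 1119, so the area is 559.5.
Summing gcd(|Δx|,|Δy|) over the edges gives the boundary count: gcd(12,12) + gcd(10,14) + gcd(31,6) + gcd(15,17) + gcd(14,15) = 12+2+1+1+1 = 17.
By Pick's theorem A = I + B/2 − 1, so I = 559.5 − 17/2 + 1 = 552.

552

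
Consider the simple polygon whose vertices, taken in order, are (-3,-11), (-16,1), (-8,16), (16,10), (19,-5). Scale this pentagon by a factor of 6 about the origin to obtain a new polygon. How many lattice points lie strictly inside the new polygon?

22588

Using the shoelace formula, 2A = |((-3)·1 − (-16)·(-11)) + ((-16)·16 − (-8)·1) + ((-8)·10 − 16·16) + (16·(-5) − 19·10) + (19·(-11) − (-3)·(-5))| = 1257, so the area is 628.5.
The number of boundary lattice points is Σ gcd(|Δx|,|Δy|) = gcd(13,12) + gcd(8,15) + gcd(24,6) + gcd(3,15) + gcd(22,6) = 1+1+6+3+2 = 13.
Scaling by 6 multiplies the area by 6² = 36 (so the new area is 22626) and multiplies the boundary lattice-point count by 6, giving 78.
By Pick's theorem, the interior count of the dilated polygon is 22626 − 78/2 + 1 = 22588.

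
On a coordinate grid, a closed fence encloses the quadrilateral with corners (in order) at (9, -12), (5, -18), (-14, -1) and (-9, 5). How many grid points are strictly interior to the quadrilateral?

By the shoelace formula, twice the signed area is |(9·(-18) − 5·(-12)) + (5·(-1) − (-14)·(-18)) + ((-14)·5 − (-9)·(-1)) + ((-9)·(-12) − 9·5)| = 375, so the area is 187.5.
Along each edge there are gcd(|Δx|,|Δy|)+1 lattice points, so counting each shared vertex once the boundary has gcd(4,6) + gcd(19,17) + gcd(5,6) + gcd(18,17) = 2+1+1+1 = 5.
By Pick's theorem A = I + B/2 − 1, so I = 187.5 − 5/2 + 1 = 186.

186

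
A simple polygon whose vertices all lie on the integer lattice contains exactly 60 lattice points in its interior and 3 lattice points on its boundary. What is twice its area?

121

By Pick's theorem, A = I + B/2 − 1 = 60 + 3/2 − 1 = 121/2.
Hence 2A = 121.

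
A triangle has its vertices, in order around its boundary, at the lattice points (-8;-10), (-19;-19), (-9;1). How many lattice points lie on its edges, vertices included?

12

Summing gcd(|Δx|,|Δy|) over the edges gives the boundary count: gcd(11,9) + gcd(10,20) + gcd(1,11) = 1+10+1 = 12.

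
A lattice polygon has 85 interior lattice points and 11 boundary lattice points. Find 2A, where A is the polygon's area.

By Pick's theorem, A = I + B/2 − 1 = 85 + 11/2 − 1 = 179/2.
Hence 2A = 179.

179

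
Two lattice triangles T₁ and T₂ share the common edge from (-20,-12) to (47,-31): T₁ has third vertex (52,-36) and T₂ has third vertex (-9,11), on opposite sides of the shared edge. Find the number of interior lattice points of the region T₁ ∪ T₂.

974

The union is the simple quadrilateral with vertices (-20,-12), (52,-36), (47,-31), (-9,11) in order.
By the shoelace formula, twice the signed area is |[(-20)·(-36) − 52·(-12)] + [52·(-31) − 47·(-36)] + [47·11 − (-9)·(-31)] + [(-9)·(-12) − (-20)·11]| = 1990, so the area is 995.
Summing gcd(|Δx|,|Δy|) over the edges gives the boundary count: gcd(72,24) + gcd(5,5) + gcd(56,42) + gcd(11,23) = 24+5+14+1 = 44.
By Pick's theorem I = A − B/2 + 1 = 995 − 44/2 + 1 = 974.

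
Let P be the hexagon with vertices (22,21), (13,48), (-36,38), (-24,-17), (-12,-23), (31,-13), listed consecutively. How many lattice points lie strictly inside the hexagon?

3333

By the shoelace formula, twice the signed area is |[22·48 − 13·21] + [13·38 − (-36)·48] + [(-36)·(-17) − (-24)·38] + [(-24)·(-23) − (-12)·(-17)] + [(-12)·(-13) − 31·(-23)] + [31·21 − 22·(-13)]| = 6683, so the area is 3341.5.
The number of boundary lattice points is Σ gcd(|Δx|,|Δy|) = gcd(9,27) + gcd(49,10) + gcd(12,55) + gcd(12,6) + gcd(43,10) + gcd(9,34) = 9+1+1+6+1+1 = 19.
By Pick's theorem A = I + B/2 − 1, so I = 3341.5 − 19/2 + 1 = 3333.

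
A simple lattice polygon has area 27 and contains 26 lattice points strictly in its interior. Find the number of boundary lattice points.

4

Pick's theorem gives A = I + B/2 − 1, so B = 2(A − I + 1) = 2(27 − 26 + 1) = 4.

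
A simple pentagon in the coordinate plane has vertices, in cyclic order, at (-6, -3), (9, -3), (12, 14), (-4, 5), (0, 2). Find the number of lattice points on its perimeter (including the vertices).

19

Along each edge there are gcd(|Δx|,|Δy|)+1 lattice points, so counting each shared vertex once the boundary has gcd(15,0) + gcd(3,17) + gcd(16,9) + gcd(4,3) + gcd(6,5) = 15+1+1+1+1 = 19.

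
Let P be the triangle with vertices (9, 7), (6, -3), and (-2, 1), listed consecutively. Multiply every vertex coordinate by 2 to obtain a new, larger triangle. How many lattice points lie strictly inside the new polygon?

Using the shoelace formula, 2A = |[9·(-3) − 6·7] + [6·1 − (-2)·(-3)] + [(-2)·7 − 9·1]| = 92, so the area is 46.
Along each edge there are gcd(|Δx|,|Δy|)+1 lattice points, so counting each shared vertex once the boundary has gcd(3,10) + gcd(8,4) + gcd(11,6) = 1+4+1 = 6.
Scaling by 2 multiplies the area by 2² = 4 (so the new area is 184) and multiplies the boundary lattice-point count by 2, giving 12.
By Pick's theorem, the interior count of the dilated polygon is 184 − 12/2 + 1 = 179.

179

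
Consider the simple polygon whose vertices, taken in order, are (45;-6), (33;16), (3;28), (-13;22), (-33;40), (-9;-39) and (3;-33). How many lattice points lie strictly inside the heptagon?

By the shoelace formula, twice the signed area is |(45·16 − 33·(-6)) + (33·28 − 3·16) + (3·22 − (-13)·28) + ((-13)·40 − (-33)·22) + ((-33)·(-39) − (-9)·40) + ((-9)·(-33) − 3·(-39)) + (3·(-6) − 45·(-33))| = 5958, so the area is 2979.
Summing gcd(|Δx|,|Δy|) over the edges gives the boundary count: gcd(12,22) + gcd(30,12) + gcd(16,6) + gcd(20,18) + gcd(24,79) + gcd(12,6) + gcd(42,27) = 2+6+2+2+1+6+3 = 22.
Pick's theorem gives I = A − B/2 + 1 = 2979 − 22/2 + 1 = 2969.

2969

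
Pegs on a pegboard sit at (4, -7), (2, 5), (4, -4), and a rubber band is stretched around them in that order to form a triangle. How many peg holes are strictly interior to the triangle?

The shoelace formula gives twice the area as |[4·5 − 2·(-7)] + [2·(-4) − 4·5] + [4·(-7) − 4·(-4)]| = 6, so the area is 3.
Along each edge there are gcd(|Δx|,|Δy|)+1 lattice points, so counting each shared vertex once the boundary has gcd(2,12) + gcd(2,9) + gcd(0,3) = 2+1+3 = 6.
By Pick's theorem A = I + B/2 − 1, so I = 3 − 6/2 + 1 = 1.

1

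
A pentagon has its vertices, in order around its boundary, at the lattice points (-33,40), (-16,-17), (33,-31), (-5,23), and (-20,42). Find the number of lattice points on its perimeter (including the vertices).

Along each edge there are gcd(|Δx|,|Δy|)+1 lattice points, so counting each shared vertex once the boundary has gcd(17,57) + gcd(49,14) + gcd(38,54) + gcd(15,19) + gcd(13,2) = 1+7+2+1+1 = 12.

12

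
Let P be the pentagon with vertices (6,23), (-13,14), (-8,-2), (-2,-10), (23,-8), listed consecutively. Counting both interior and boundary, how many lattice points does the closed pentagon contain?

By the shoelace formula, twice the signed area is |(6·14 − (-13)·23) + ((-13)·(-2) − (-8)·14) + ((-8)·(-10) − (-2)·(-2)) + ((-2)·(-8) − 23·(-10)) + (23·23 − 6·(-8))| = 1420, so the area is 710.
Summing gcd(|Δx|,|Δy|) over the edges gives the boundary count: gcd(19,9) + gcd(5,16) + gcd(6,8) + gcd(25,2) + gcd(17,31) = 1+1+2+1+1 = 6.
Pick's theorem gives I = A − B/2 + 1 = 710 − 6/2 + 1 = 708, so the closed region contains I + B = 708 + 6 = 714 lattice points.

714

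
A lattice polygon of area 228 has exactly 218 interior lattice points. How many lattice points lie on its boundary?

22

Pick's theorem gives A = I + B/2 − 1, so B = 2(A − I + 1) = 2(228 − 218 + 1) = 22.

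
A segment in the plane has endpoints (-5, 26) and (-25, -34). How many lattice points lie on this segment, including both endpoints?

21

The number of lattice points on a segment between lattice points is gcd(|Δx|,|Δy|) + 1 = gcd(20,60) + 1 = 20 + 1 = 21.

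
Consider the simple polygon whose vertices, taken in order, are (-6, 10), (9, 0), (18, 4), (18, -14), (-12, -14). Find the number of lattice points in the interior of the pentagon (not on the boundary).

The shoelace formula gives twice the area as |[(-6)·0 − 9·10] + [9·4 − 18·0] + [18·(-14) − 18·4] + [18·(-14) − (-12)·(-14)] + [(-12)·10 − (-6)·(-14)]| = 1002, so the area is 501.
Summing gcd(|Δx|,|Δy|) over the edges gives the boundary count: gcd(15,10) + gcd(9,4) + gcd(0,18) + gcd(30,0) + gcd(6,24) = 5+1+18+30+6 = 60.
Pick's theorem gives I = A − B/2 + 1 = 501 − 60/2 + 1 = 472.

472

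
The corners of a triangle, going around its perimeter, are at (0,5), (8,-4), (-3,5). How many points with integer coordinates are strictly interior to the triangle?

The shoelace formula gives twice the area as |[0·(-4) − 8·5] + [8·5 − (-3)·(-4)] + [(-3)·5 − 0·5]| = 27, so the area is 13.5.
The number of boundary lattice points is Σ gcd(|Δx|,|Δy|) = gcd(8,9) + gcd(11,9) + gcd(3,0) = 1+1+3 = 5.
By Pick's theorem A = I + B/2 − 1, so I = 13.5 − 5/2 + 1 = 12.

12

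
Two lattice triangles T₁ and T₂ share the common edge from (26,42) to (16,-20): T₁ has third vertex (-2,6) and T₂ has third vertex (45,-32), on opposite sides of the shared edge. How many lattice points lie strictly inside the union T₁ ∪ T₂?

1644

The union is the simple quadrilateral with vertices (26,42), (-2,6), (16,-20), (45,-32) in order.
The shoelace formula gives twice the area as |(26·6 − (-2)·42) + ((-2)·(-20) − 16·6) + (16·(-32) − 45·(-20)) + (45·42 − 26·(-32))| = 3294, so the area is 1647.
Along each edge there are gcd(|Δx|,|Δy|)+1 lattice points, so counting each shared vertex once the boundary has gcd(28,36) + gcd(18,26) + gcd(29,12) + gcd(19,74) = 4+2+1+1 = 8.
By Pick's theorem I = A − B/2 + 1 = 1647 − 8/2 + 1 = 1644.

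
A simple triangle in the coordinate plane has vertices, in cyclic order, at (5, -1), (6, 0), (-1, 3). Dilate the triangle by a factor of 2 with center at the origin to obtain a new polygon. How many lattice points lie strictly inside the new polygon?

17

By the shoelace formula, twice the signed area is |(5·0 − 6·(-1)) + (6·3 − (-1)·0) + ((-1)·(-1) − 5·3)| = 10, so the area is 5.
Summing gcd(|Δx|,|Δy|) over the edges gives the boundary count: gcd(1,1) + gcd(7,3) + gcd(6,4) = 1+1+2 = 4.
Scaling by 2 multiplies the area by 2² = 4 (so the new area is 20) and multiplies the boundary lattice-point count by 2, giving 8.
By Pick's theorem, the interior count of the dilated polygon is 20 − 8/2 + 1 = 17.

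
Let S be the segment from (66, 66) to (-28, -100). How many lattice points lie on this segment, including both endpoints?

The number of lattice points on a segment between lattice points is gcd(|Δx|,|Δy|) + 1 = gcd(94,166) + 1 = 2 + 1 = 3.

3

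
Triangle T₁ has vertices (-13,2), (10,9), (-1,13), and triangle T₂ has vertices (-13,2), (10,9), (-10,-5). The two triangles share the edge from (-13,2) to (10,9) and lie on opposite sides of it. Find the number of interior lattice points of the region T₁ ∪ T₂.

The union is the simple quadrilateral with vertices (-13,2), (-1,13), (10,9), (-10,-5) in order.
The shoelace formula gives twice the area as |((-13)·13 − (-1)·2) + ((-1)·9 − 10·13) + (10·(-5) − (-10)·9) + ((-10)·2 − (-13)·(-5))| = 351, so the area is 175.5.
Summing gcd(|Δx|,|Δy|) over the edges gives the boundary count: gcd(12,11) + gcd(11,4) + gcd(20,14) + gcd(3,7) = 1+1+2+1 = 5.
By Pick's theorem I = A − B/2 + 1 = 175.5 − 5/2 + 1 = 174.

174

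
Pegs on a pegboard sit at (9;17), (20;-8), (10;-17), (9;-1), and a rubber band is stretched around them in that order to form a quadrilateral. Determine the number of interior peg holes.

Using the shoelace formula, 2A = |(9·(-8) − 20·17) + (20·(-17) − 10·(-8)) + (10·(-1) − 9·(-17)) + (9·17 − 9·(-1))| = 367, so the area is 367/2.
Along each edge there are gcd(|Δx|,|Δy|)+1 lattice points, so counting each shared vertex once the boundary has gcd(11,25) + gcd(10,9) + gcd(1,16) + gcd(0,18) = 1+1+1+18 = 21.
Pick's theorem gives I = A − B/2 + 1 = 367/2 − 21/2 + 1 = 174.

174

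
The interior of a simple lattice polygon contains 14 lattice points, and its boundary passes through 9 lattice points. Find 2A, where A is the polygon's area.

35

By Pick's theorem, A = I + B/2 − 1 = 14 + 9/2 − 1 = 35/2.
Hence 2A = 35.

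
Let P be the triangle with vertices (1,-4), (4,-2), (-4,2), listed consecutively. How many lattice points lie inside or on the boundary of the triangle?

Using the shoelace formula, 2A = |(1·(-2) − 4·(-4)) + (4·2 − (-4)·(-2)) + ((-4)·(-4) − 1·2)| = 28, so the area is 14.
Along each edge there are gcd(|Δx|,|Δy|)+1 lattice points, so counting each shared vertex once the boundary has gcd(3,2) + gcd(8,4) + gcd(5,6) = 1+4+1 = 6.
Pick's theorem gives I = A − B/2 + 1 = 14 − 6/2 + 1 = 12, so the closed region contains I + B = 12 + 6 = 18 lattice points.

18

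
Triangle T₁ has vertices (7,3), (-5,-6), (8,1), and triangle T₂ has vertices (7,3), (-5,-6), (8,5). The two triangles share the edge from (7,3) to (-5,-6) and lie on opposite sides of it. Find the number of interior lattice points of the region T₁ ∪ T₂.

The union is the simple quadrilateral with vertices (7,3), (8,1), (-5,-6), (8,5) in order.
By the shoelace formula, twice the signed area is |(7·1 − 8·3) + (8·(-6) − (-5)·1) + ((-5)·5 − 8·(-6)) + (8·3 − 7·5)| = 48, so the area is 24.
The number of boundary lattice points is Σ gcd(|Δx|,|Δy|) = gcd(1,2) + gcd(13,7) + gcd(13,11) + gcd(1,2) = 1+1+1+1 = 4.
By Pick's theorem I = A − B/2 + 1 = 24 − 4/2 + 1 = 23.

23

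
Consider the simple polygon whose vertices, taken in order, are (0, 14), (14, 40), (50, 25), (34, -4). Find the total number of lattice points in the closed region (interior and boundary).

The shoelace formula gives twice the area as |[0·40 − 14·14] + [14·25 − 50·40] + [50·(-4) − 34·25] + [34·14 − 0·(-4)]| = 2420, so the area is 1210.
Along each edge there are gcd(|Δx|,|Δy|)+1 lattice points, so counting each shared vertex once the boundary has gcd(14,26) + gcd(36,15) + gcd(16,29) + gcd(34,18) = 2+3+1+2 = 8.
Pick's theorem gives I = A − B/2 + 1 = 1210 − 8/2 + 1 = 1207, so the closed region contains I + B = 1207 + 8 = 1215 lattice points.

1215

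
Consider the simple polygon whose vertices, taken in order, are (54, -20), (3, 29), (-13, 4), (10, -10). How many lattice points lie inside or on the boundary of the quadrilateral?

1226

Using the shoelace formula, 2A = |(54·29 − 3·(-20)) + (3·4 − (-13)·29) + ((-13)·(-10) − 10·4) + (10·(-20) − 54·(-10))| = 2445, so the area is 1222.5.
The number of boundary lattice points is Σ gcd(|Δx|,|Δy|) = gcd(51,49) + gcd(16,25) + gcd(23,14) + gcd(44,10) = 1+1+1+2 = 5.
Pick's theorem gives I = A − B/2 + 1 = 1222.5 − 5/2 + 1 = 1221, so the closed region contains I + B = 1221 + 5 = 1226 lattice points.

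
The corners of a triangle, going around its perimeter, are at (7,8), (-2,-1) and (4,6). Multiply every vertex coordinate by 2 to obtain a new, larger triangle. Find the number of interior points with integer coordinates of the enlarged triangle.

The shoelace formula gives twice the area as |[7·(-1) − (-2)·8] + [(-2)·6 − 4·(-1)] + [4·8 − 7·6]| = 9, so the area is 9/2.
Summing gcd(|Δx|,|Δy|) over the edges gives the boundary count: gcd(9,9) + gcd(6,7) + gcd(3,2) = 9+1+1 = 11.
Scaling by 2 multiplies the area by 2² = 4 (so the new area is 18) and multiplies the boundary lattice-point count by 2, giving 22.
By Pick's theorem, the interior count of the dilated polygon is 18 − 22/2 + 1 = 8.

8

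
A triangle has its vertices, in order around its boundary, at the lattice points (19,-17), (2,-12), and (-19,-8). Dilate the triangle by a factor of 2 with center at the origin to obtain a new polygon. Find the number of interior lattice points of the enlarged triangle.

By the shoelace formula, twice the signed area is |[19·(-12) − 2·(-17)] + [2·(-8) − (-19)·(-12)] + [(-19)·(-17) − 19·(-8)]| = 37, so the area is 18.5.
Summing gcd(|Δx|,|Δy|) over the edges gives the boundary count: gcd(17,5) + gcd(21,4) + gcd(38,9) = 1+1+1 = 3.
Scaling by 2 multiplies the area by 2² = 4 (so the new area is 74) and multiplies the boundary lattice-point count by 2, giving 6.
By Pick's theorem, the interior count of the dilated polygon is 74 − 6/2 + 1 = 72.

72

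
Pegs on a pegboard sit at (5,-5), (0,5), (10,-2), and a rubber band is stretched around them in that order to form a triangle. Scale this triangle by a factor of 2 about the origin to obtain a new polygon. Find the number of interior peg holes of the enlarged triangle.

By the shoelace formula, twice the signed area is |[5·5 − 0·(-5)] + [0·(-2) − 10·5] + [10·(-5) − 5·(-2)]| = 65, so the area is 65/2.
Summing gcd(|Δx|,|Δy|) over the edges gives the boundary count: gcd(5,10) + gcd(10,7) + gcd(5,3) = 5+1+1 = 7.
Scaling by 2 multiplies the area by 2² = 4 (so the new area is 130) and multiplies the boundary lattice-point count by 2, giving 14.
By Pick's theorem, the interior count of the dilated polygon is 130 − 14/2 + 1 = 124.

124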